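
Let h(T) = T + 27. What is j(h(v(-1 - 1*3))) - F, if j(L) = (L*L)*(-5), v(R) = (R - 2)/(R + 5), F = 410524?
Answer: -412729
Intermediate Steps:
v(R) = (-2 + R)/(5 + R)
h(T) = 27 + T
j(L) = -5*L² (j(L) = L²*(-5) = -5*L²)
j(h(v(-1 - 1*3))) - F = -5*(27 + (-2 + (-1 - 1*3))/(5 + (-1 - 1*3)))² - 1*410524 = -5*(27 + (-2 + (-1 - 3))/(5 + (-1 - 3)))² - 410524 = -5*(27 + (-2 - 4)/(5 - 4))² - 410524 = -5*(27 - 6/1)² - 410524 = -5*(27 + 1*(-6))² - 410524 = -5*(27 - 6)² - 410524 = -5*21² - 410524 = -5*441 - 410524 = -2205 - 410524 = -412729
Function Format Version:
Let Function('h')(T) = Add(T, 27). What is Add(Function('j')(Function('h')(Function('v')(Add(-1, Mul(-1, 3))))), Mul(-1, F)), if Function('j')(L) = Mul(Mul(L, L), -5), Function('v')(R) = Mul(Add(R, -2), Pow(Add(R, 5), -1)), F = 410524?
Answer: -412729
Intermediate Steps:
Function('v')(R) = Mul(Pow(Add(5, R), -1), Add(-2, R)) (Function('v')(R) = Mul(Add(-2, R), Pow(Add(5, R), -1)) = Mul(Pow(Add(5, R), -1), Add(-2, R)))
Function('h')(T) = Add(27, T)
Function('j')(L) = Mul(-5, Pow(L, 2)) (Function('j')(L) = Mul(Pow(L, 2), -5) = Mul(-5, Pow(L, 2)))
Add(Function('j')(Function('h')(Function('v')(Add(-1, Mul(-1, 3))))), Mul(-1, F)) = Add(Mul(-5, Pow(Add(27, Mul(Pow(Add(5, Add(-1, Mul(-1, 3))), -1), Add(-2, Add(-1, Mul(-1, 3))))), 2)), Mul(-1, 410524)) = Add(Mul(-5, Pow(Add(27, Mul(Pow(Add(5, Add(-1, -3)), -1), Add(-2, Add(-1, -3)))), 2)), -410524) = Add(Mul(-5, Pow(Add(27, Mul(Pow(Add(5, -4), -1), Add(-2, -4))), 2)), -410524) = Add(Mul(-5, Pow(Add(27, Mul(Pow(1, -1), -6)), 2)), -410524) = Add(Mul(-5, Pow(Add(27, Mul(1, -6)), 2)), -410524) = Add(Mul(-5, Pow(Add(27, -6), 2)), -410524) = Add(Mul(-5, Pow(21, 2)), -410524) = Add(Mul(-5, 441), -410524) = Add(-2205, -410524) = -412729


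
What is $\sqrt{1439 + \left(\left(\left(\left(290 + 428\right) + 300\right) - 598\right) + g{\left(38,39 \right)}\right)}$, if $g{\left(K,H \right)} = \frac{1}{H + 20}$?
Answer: $\frac{\sqrt{6471238}}{59} \approx 43.116$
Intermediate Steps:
$g{\left(K,H \right)} = \frac{1}{20 + H}$
$\sqrt{1439 + \left(\left(\left(\left(290 + 428\right) + 300\right) - 598\right) + g{\left(38,39 \right)}\right)} = \sqrt{1439 + \left(\left(\left(\left(290 + 428\right) + 300\right) - 598\right) + \frac{1}{20 + 39}\right)} = \sqrt{1439 + \left(\left(\left(718 + 300\right) - 598\right) + \frac{1}{59}\right)} = \sqrt{1439 + \left(\left(1018 - 598\right) + \frac{1}{59}\right)} = \sqrt{1439 + \left(420 + \frac{1}{59}\right)} = \sqrt{1439 + \frac{24781}{59}} = \sqrt{\frac{109682}{59}} = \frac{\sqrt{6471238}}{59}$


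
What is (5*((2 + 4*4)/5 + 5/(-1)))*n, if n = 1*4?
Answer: -28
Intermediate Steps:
n = 4
(5*((2 + 4*4)/5 + 5/(-1)))*n = (5*((2 + 4*4)/5 + 5/(-1)))*4 = (5*((2 + 16)*(⅕) + 5*(-1)))*4 = (5*(18*(⅕) - 5))*4 = (5*(18/5 - 5))*4 = (5*(-7/5))*4 = -7*4 = -28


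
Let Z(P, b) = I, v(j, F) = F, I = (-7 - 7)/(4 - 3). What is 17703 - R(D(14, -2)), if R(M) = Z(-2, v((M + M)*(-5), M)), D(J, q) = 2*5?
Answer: 17717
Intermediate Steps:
D(J, q) = 10
I = -14 (I = -14/1 = -14*1 = -14)
Z(P, b) = -14
R(M) = -14
17703 - R(D(14, -2)) = 17703 - 1*(-14) = 17703 + 14 = 17717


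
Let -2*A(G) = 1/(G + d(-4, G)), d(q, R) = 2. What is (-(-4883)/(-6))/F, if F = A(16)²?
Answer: -1054728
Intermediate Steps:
A(G) = -1/(2*(2 + G)) (A(G) = -1/(2*(G + 2)) = -1/(2*(2 + G)))
F = 1/1296 (F = (-1/(4 + 2*16))² = (-1/(4 + 32))² = (-1/36)² = 1/1296 ≈ 0.00077160)
(-(-4883)/(-6))/F = (-(-4883)/(-6))/(1/1296) = -(-4883)*(-1)/6*1296 = -257*19/6*1296 = -4883/6*1296 = -1054728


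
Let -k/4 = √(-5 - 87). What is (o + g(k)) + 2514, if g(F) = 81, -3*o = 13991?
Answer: -6206/3 ≈ -2068.7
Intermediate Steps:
k = -8*I*√23 (k = -4*√(-5 - 87) = -8*I*√23 ≈ -38.367*I)
o = -13991/3 (o = -⅓*13991 = -13991/3 ≈ -4663.7)
(o + g(k)) + 2514 = (-13991/3 + 81) + 2514 = -13748/3 + 2514 = -6206/3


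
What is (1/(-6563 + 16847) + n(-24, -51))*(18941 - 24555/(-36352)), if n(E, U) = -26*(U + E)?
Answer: 13808401375508387/373843968 ≈ 3.6936e+7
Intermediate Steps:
n(E, U) = -26*E - 26*U (n(E, U) = -26*(E + U) = -26*E - 26*U)
(1/(-6563 + 16847) + n(-24, -51))*(18941 - 24555/(-36352)) = (1/(-6563 + 16847) + (-26*(-24) - 26*(-51)))*(18941 - 24555/(-36352)) = (1/10284 + (624 + 1326))*(18941 - 24555*(-1/36352)) = (1/10284 + 1950)*(18941 + 24555/36352) = (20053801/10284)*(688567787/36352) = 13808401375508387/373843968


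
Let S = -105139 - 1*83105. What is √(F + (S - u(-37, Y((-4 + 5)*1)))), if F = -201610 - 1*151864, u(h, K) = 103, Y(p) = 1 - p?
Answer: I*√541821 ≈ 736.08*I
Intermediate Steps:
S = -188244 (S = -105139 - 83105 = -188244)
F = -353474 (F = -201610 - 151864 = -353474)
√(F + (S - u(-37, Y((-4 + 5)*1)))) = √(-353474 + (-188244 - 1*103)) = √(-353474 + (-188244 - 103)) = √(-353474 - 188347) = √(-541821) = I*√541821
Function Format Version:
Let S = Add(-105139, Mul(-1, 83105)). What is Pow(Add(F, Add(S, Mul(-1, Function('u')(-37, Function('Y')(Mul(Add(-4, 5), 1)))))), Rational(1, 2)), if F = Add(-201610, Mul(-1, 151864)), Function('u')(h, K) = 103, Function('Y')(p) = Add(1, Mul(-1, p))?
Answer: Mul(I, Pow(541821, Rational(1, 2))) ≈ Mul(736.08, I)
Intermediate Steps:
S = -188244 (S = Add(-105139, -83105) = -188244)
F = -353474 (F = Add(-201610, -151864) = -353474)
Pow(Add(F, Add(S, Mul(-1, Function('u')(-37, Function('Y')(Mul(Add(-4, 5), 1)))))), Rational(1, 2)) = Pow(Add(-353474, Add(-188244, Mul(-1, 103))), Rational(1, 2)) = Pow(Add(-353474, Add(-188244, -103)), Rational(1, 2)) = Pow(Add(-353474, -188347), Rational(1, 2)) = Pow(-541821, Rational(1, 2)) = Mul(I, Pow(541821, Rational(1, 2)))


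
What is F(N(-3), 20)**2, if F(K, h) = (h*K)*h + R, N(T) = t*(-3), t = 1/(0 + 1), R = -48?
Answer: 1557504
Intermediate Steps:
t = 1 (t = 1/1 = 1)
N(T) = -3 (N(T) = 1*(-3) = -3)
F(K, h) = -48 + K*h**2 (F(K, h) = (h*K)*h - 48 = (K*h)*h - 48 = K*h**2 - 48 = -48 + K*h**2)
F(N(-3), 20)**2 = (-48 - 3*20**2)**2 = (-48 - 3*400)**2 = (-48 - 1200)**2 = (-1248)**2 = 1557504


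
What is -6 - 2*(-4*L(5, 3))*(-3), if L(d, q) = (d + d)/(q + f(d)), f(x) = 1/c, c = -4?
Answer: -1026/11 ≈ -93.273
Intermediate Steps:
f(x) = -¼ (f(x) = 1/(-4) = -¼)
L(d, q) = 2*d/(-¼ + q) (L(d, q) = (d + d)/(q - ¼) = (2*d)/(-¼ + q) = 2*d/(-¼ + q))
-6 - 2*(-4*L(5, 3))*(-3) = -6 - 2*(-32*5/(-1 + 4*3))*(-3) = -6 - 2*(-32*5/(-1 + 12))*(-3) = -6 - 2*(-32*5/11)*(-3) = -6 - 2*(-4*40/11)*(-3) = -6 - (-320)*(-3)/11 = -6 - 2*480/11 = -6 - 960/11 = -1026/11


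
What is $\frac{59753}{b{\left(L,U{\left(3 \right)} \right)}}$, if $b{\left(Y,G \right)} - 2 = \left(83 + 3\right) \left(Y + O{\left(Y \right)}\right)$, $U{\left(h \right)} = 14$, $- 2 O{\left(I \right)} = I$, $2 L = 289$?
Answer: $\frac{119506}{12431} \approx 9.6135$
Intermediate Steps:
$L = \frac{289}{2}$ ($L = \frac{1}{2} \cdot 289 = \frac{289}{2} \approx 144.5$)
$O{\left(I \right)} = - \frac{I}{2}$
$b{\left(Y,G \right)} = 2 + 43 Y$ ($b{\left(Y,G \right)} = 2 + \left(83 + 3\right) \left(Y - \frac{Y}{2}\right) = 2 + 86 \frac{Y}{2} = 2 + 43 Y$)
$\frac{59753}{b{\left(L,U{\left(3 \right)} \right)}} = \frac{59753}{2 + 43 \cdot \frac{289}{2}} = \frac{59753}{2 + \frac{12427}{2}} = \frac{59753}{\frac{12431}{2}} = 59753 \cdot \frac{2}{12431} = \frac{119506}{12431}$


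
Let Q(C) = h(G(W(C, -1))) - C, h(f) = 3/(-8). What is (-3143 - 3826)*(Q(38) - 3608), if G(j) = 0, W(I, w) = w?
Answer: 203292699/8 ≈ 2.5412e+7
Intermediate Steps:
h(f) = -3/8 (h(f) = 3*(-⅛) = -3/8)
Q(C) = -3/8 - C
(-3143 - 3826)*(Q(38) - 3608) = (-3143 - 3826)*((-3/8 - 1*38) - 3608) = -6969*((-3/8 - 38) - 3608) = -6969*(-307/8 - 3608) = -6969*(-29171/8) = 203292699/8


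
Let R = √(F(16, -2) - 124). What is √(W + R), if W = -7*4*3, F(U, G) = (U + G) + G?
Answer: 2*√(-21 + I*√7) ≈ 0.57621 + 9.1832*I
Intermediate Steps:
F(U, G) = U + 2*G (F(U, G) = (G + U) + G = U + 2*G)
W = -84 (W = -28*3 = -84)
R = 4*I*√7 (R = √((16 + 2*(-2)) - 124) = √((16 - 4) - 124) = √(12 - 124) = √(-112) = 4*I*√7 ≈ 10.583*I)
√(W + R) = √(-84 + 4*I*√7)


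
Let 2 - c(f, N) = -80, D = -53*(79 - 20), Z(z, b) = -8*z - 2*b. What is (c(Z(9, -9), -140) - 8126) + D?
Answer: -11171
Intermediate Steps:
D = -3127 (D = -53*59 = -3127)
c(f, N) = 82 (c(f, N) = 2 - 1*(-80) = 2 + 80 = 82)
(c(Z(9, -9), -140) - 8126) + D = (82 - 8126) - 3127 = -8044 - 3127 = -11171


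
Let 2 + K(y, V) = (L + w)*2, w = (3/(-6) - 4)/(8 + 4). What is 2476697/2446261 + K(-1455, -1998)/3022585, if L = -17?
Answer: 29943749206613/29576127218740 ≈ 1.0124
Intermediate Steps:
w = -3/8 (w = (3*(-⅙) - 4)/12 = (-½ - 4)*(1/12) = -9/2*1/12 = -3/8 ≈ -0.37500)
K(y, V) = -147/4 (K(y, V) = -2 + (-17 - 3/8)*2 = -2 - 139/8*2 = -2 - 139/4 = -147/4)
2476697/2446261 + K(-1455, -1998)/3022585 = 2476697/2446261 - 147/4/3022585 = 2476697*(1/2446261) - 147/4*1/3022585 = 2476697/2446261 - 147/12090340 = 29943749206613/29576127218740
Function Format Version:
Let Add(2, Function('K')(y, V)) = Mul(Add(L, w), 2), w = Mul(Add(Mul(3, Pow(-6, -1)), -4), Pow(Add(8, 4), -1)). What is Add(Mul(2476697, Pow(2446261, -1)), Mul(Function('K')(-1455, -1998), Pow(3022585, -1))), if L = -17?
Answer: Rational(29943749206613, 29576127218740) ≈ 1.0124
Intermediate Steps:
w = Rational(-3, 8) (w = Mul(Add(Mul(3, Rational(-1, 6)), -4), Pow(12, -1)) = Mul(Add(Rational(-1, 2), -4), Rational(1, 12)) = Mul(Rational(-9, 2), Rational(1, 12)) = Rational(-3, 8) ≈ -0.37500)
Function('K')(y, V) = Rational(-147, 4) (Function('K')(y, V) = Add(-2, Mul(Add(-17, Rational(-3, 8)), 2)) = Add(-2, Mul(Rational(-139, 8), 2)) = Add(-2, Rational(-139, 4)) = Rational(-147, 4))
Add(Mul(2476697, Pow(2446261, -1)), Mul(Function('K')(-1455, -1998), Pow(3022585, -1))) = Add(Mul(2476697, Pow(2446261, -1)), Mul(Rational(-147, 4), Pow(3022585, -1))) = Add(Mul(2476697, Rational(1, 2446261)), Mul(Rational(-147, 4), Rational(1, 3022585))) = Add(Rational(2476697, 2446261), Rational(-147, 12090340)) = Rational(29943749206613, 29576127218740)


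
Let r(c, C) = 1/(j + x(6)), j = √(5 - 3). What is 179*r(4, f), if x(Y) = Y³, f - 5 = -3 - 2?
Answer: 19332/23327 - 179*√2/46654 ≈ 0.82331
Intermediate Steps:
f = 0 (f = 5 + (-3 - 2) = 5 - 5 = 0)
j = √2 ≈ 1.4142
r(c, C) = 1/(216 + √2) (r(c, C) = 1/(√2 + 6³) = 1/(√2 + 216) = 1/(216 + √2))
179*r(4, f) = 179*(108/23327 - √2/46654) = 19332/23327 - 179*√2/46654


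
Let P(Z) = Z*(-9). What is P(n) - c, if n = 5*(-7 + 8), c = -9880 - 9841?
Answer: 19676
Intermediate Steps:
c = -19721
n = 5 (n = 5*1 = 5)
P(Z) = -9*Z
P(n) - c = -9*5 - 1*(-19721) = -45 + 19721 = 19676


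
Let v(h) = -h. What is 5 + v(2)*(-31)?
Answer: 67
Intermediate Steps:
5 + v(2)*(-31) = 5 - 1*2*(-31) = 5 - 2*(-31) = 5 + 62 = 67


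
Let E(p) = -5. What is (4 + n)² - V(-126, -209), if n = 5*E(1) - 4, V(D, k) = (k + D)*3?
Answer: 1630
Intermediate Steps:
V(D, k) = 3*D + 3*k (V(D, k) = (D + k)*3 = 3*D + 3*k)
n = -29 (n = 5*(-5) - 4 = -25 - 4 = -29)
(4 + n)² - V(-126, -209) = (4 - 29)² - (3*(-126) + 3*(-209)) = (-25)² - (-378 - 627) = 625 - 1*(-1005) = 625 + 1005 = 1630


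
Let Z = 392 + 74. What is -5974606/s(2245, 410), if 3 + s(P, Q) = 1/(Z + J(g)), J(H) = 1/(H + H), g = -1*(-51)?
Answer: 283990946998/142497 ≈ 1.9930e+6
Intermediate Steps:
g = 51
J(H) = 1/(2*H)
Z = 466
s(P, Q) = -142497/47533 (s(P, Q) = -3 + 1/(466 + (½)/51) = -3 + 1/(466 + (½)*(1/51)) = -3 + 1/(466 + 1/102) = -3 + 1/(47533/102) = -3 + 102/47533 = -142497/47533)
-5974606/s(2245, 410) = -5974606/(-142497/47533) = -5974606*(-47533/142497) = 283990946998/142497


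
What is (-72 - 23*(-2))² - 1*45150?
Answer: -44474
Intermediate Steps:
(-72 - 23*(-2))² - 1*45150 = (-72 + 46)² - 45150 = (-26)² - 45150 = 676 - 45150 = -44474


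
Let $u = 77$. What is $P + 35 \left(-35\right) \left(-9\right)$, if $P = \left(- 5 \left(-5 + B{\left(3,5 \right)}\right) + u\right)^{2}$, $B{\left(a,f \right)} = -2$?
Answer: $23569$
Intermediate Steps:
$P = 12544$ ($P = \left(- 5 \left(-5 - 2\right) + 77\right)^{2} = \left(\left(-5\right) \left(-7\right) + 77\right)^{2} = \left(35 + 77\right)^{2} = 112^{2} = 12544$)
$P + 35 \left(-35\right) \left(-9\right) = 12544 + 35 \left(-35\right) \left(-9\right) = 12544 - -11025 = 12544 + 11025 = 23569$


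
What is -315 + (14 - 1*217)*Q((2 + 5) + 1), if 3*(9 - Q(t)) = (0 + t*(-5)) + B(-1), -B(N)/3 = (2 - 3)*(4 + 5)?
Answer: -9065/3 ≈ -3021.7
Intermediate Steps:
B(N) = 27 (B(N) = -3*(2 - 3)*(4 + 5) = -(-3)*9 = -3*(-9) = 27)
Q(t) = 5*t/3 (Q(t) = 9 - ((0 + t*(-5)) + 27)/3 = 9 - ((0 - 5*t) + 27)/3 = 9 - (-5*t + 27)/3 = 9 - (27 - 5*t)/3 = 9 + (-9 + 5*t/3) = 5*t/3)
-315 + (14 - 1*217)*Q((2 + 5) + 1) = -315 + (14 - 1*217)*(5*((2 + 5) + 1)/3) = -315 + (14 - 217)*(5*(7 + 1)/3) = -315 - 1015*8/3 = -315 - 203*40/3 = -315 - 8120/3 = -9065/3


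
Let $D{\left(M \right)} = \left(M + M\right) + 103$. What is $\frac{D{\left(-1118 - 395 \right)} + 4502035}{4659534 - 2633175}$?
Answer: $\frac{1499704}{675453} \approx 2.2203$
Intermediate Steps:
$D{\left(M \right)} = 103 + 2 M$ ($D{\left(M \right)} = 2 M + 103 = 103 + 2 M$)
$\frac{D{\left(-1118 - 395 \right)} + 4502035}{4659534 - 2633175} = \frac{\left(103 + 2 \left(-1118 - 395\right)\right) + 4502035}{4659534 - 2633175} = \frac{\left(103 + 2 \left(-1513\right)\right) + 4502035}{2026359} = \left(\left(103 - 3026\right) + 4502035\right) \frac{1}{2026359} = \left(-2923 + 4502035\right) \frac{1}{2026359} = 4499112 \cdot \frac{1}{2026359} = \frac{1499704}{675453}$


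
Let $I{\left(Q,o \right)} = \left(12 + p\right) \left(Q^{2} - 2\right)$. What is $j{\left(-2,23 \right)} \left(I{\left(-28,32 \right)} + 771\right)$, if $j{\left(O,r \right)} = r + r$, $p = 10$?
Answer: $826850$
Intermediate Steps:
$j{\left(O,r \right)} = 2 r$
$I{\left(Q,o \right)} = -44 + 22 Q^{2}$ ($I{\left(Q,o \right)} = \left(12 + 10\right) \left(Q^{2} - 2\right) = 22 \left(-2 + Q^{2}\right) = -44 + 22 Q^{2}$)
$j{\left(-2,23 \right)} \left(I{\left(-28,32 \right)} + 771\right) = 2 \cdot 23 \left(\left(-44 + 22 \left(-28\right)^{2}\right) + 771\right) = 46 \left(\left(-44 + 22 \cdot 784\right) + 771\right) = 46 \left(\left(-44 + 17248\right) + 771\right) = 46 \left(17204 + 771\right) = 46 \cdot 17975 = 826850$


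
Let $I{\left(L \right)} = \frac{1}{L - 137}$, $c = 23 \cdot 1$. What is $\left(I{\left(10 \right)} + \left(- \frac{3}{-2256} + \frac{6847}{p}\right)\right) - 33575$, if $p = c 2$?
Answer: $- \frac{73423632831}{2196592} \approx -33426.0$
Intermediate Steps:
$c = 23$
$p = 46$ ($p = 23 \cdot 2 = 46$)
$I{\left(L \right)} = \frac{1}{-137 + L}$
$\left(I{\left(10 \right)} + \left(- \frac{3}{-2256} + \frac{6847}{p}\right)\right) - 33575 = \left(\frac{1}{-137 + 10} + \left(- \frac{3}{-2256} + \frac{6847}{46}\right)\right) - 33575 = \left(\frac{1}{-127} + \left(\left(-3\right) \left(- \frac{1}{2256}\right) + 6847 \cdot \frac{1}{46}\right)\right) - 33575 = \left(- \frac{1}{127} + \left(\frac{1}{752} + \frac{6847}{46}\right)\right) - 33575 = \left(- \frac{1}{127} + \frac{2574495}{17296}\right) - 33575 = \frac{326943569}{2196592} - 33575 = - \frac{73423632831}{2196592}$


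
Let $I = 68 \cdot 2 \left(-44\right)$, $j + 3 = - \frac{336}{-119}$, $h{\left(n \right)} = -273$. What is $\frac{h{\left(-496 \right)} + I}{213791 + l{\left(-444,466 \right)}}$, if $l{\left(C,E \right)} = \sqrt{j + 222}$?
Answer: $- \frac{22740734879}{777012054806} + \frac{18771 \sqrt{7123}}{777012054806} \approx -0.029265$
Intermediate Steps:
$j = - \frac{3}{17}$ ($j = -3 - \frac{336}{-119} = -3 - - \frac{48}{17} = -3 + \frac{48}{17} = - \frac{3}{17} \approx -0.17647$)
$l{\left(C,E \right)} = \frac{3 \sqrt{7123}}{17}$ ($l{\left(C,E \right)} = \sqrt{- \frac{3}{17} + 222} = \sqrt{\frac{3771}{17}} = \frac{3 \sqrt{7123}}{17}$)
$I = -5984$ ($I = 136 \left(-44\right) = -5984$)
$\frac{h{\left(-496 \right)} + I}{213791 + l{\left(-444,466 \right)}} = \frac{-273 - 5984}{213791 + \frac{3 \sqrt{7123}}{17}} = - \frac{6257}{213791 + \frac{3 \sqrt{7123}}{17}}$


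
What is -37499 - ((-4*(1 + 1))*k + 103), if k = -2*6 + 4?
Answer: -37666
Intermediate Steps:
k = -8 (k = -12 + 4 = -8)
-37499 - ((-4*(1 + 1))*k + 103) = -37499 - (-4*(1 + 1)*(-8) + 103) = -37499 - (-4*2*(-8) + 103) = -37499 - (-8*(-8) + 103) = -37499 - (64 + 103) = -37499 - 1*167 = -37499 - 167 = -37666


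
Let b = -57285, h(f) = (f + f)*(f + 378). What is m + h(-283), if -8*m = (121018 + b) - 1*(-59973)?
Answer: -276933/4 ≈ -69233.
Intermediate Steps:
h(f) = 2*f*(378 + f) (h(f) = (2*f)*(378 + f) = 2*f*(378 + f))
m = -61853/4 (m = -((121018 - 57285) - 1*(-59973))/8 = -(63733 + 59973)/8 = -1/8*123706 = -61853/4 ≈ -15463.)
m + h(-283) = -61853/4 + 2*(-283)*(378 - 283) = -61853/4 + 2*(-283)*95 = -61853/4 - 53770 = -276933/4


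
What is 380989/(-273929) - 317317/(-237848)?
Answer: -284241783/5011804984 ≈ -0.056714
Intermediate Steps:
380989/(-273929) - 317317/(-237848) = 380989*(-1/273929) - 317317*(-1/237848) = -380989/273929 + 24409/18296 = -284241783/5011804984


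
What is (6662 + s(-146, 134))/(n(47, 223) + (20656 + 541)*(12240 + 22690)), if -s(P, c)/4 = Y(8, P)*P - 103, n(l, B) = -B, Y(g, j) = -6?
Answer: 3570/740410987 ≈ 4.8216e-6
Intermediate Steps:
s(P, c) = 412 + 24*P (s(P, c) = -4*(-6*P - 103) = -4*(-103 - 6*P) = 412 + 24*P)
(6662 + s(-146, 134))/(n(47, 223) + (20656 + 541)*(12240 + 22690)) = (6662 + (412 + 24*(-146)))/(-1*223 + (20656 + 541)*(12240 + 22690)) = (6662 + (412 - 3504))/(-223 + 21197*34930) = (6662 - 3092)/(-223 + 740411210) = 3570/740410987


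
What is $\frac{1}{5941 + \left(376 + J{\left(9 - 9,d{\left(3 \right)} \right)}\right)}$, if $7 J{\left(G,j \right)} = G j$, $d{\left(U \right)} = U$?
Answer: $\frac{1}{6317} \approx 0.0001583$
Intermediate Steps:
$J{\left(G,j \right)} = \frac{G j}{7}$
$\frac{1}{5941 + \left(376 + J{\left(9 - 9,d{\left(3 \right)} \right)}\right)} = \frac{1}{5941 + \left(376 + \frac{1}{7} \left(9 - 9\right) 3\right)} = \frac{1}{5941 + \left(376 + \frac{1}{7} \cdot 0 \cdot 3\right)} = \frac{1}{5941 + \left(376 + 0\right)} = \frac{1}{5941 + 376} = \frac{1}{6317}$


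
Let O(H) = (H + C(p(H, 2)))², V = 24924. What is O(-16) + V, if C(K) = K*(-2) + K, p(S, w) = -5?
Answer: 25045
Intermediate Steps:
C(K) = -K (C(K) = -2*K + K = -K)
O(H) = (5 + H)² (O(H) = (H - 1*(-5))² = (H + 5)² = (5 + H)²)
O(-16) + V = (5 - 16)² + 24924 = (-11)² + 24924 = 121 + 24924 = 25045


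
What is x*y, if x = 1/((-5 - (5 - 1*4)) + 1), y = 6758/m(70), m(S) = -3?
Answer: 6758/15 ≈ 450.53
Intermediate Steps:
y = -6758/3 (y = 6758/(-3) = 6758*(-1/3) = -6758/3 ≈ -2252.7)
x = -1/5 (x = 1/((-5 - (5 - 4)) + 1) = 1/((-5 - 1*1) + 1) = 1/((-5 - 1) + 1) = 1/(-6 + 1) = 1/(-5) = -1/5 ≈ -0.20000)
x*y = -1/5*(-6758/3) = 6758/15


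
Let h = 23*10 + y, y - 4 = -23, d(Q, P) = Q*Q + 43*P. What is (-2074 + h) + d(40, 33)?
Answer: 1156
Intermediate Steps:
d(Q, P) = Q² + 43*P
y = -19 (y = 4 - 23 = -19)
h = 211 (h = 23*10 - 19 = 230 - 19 = 211)
(-2074 + h) + d(40, 33) = (-2074 + 211) + (40² + 43*33) = -1863 + (1600 + 1419) = -1863 + 3019 = 1156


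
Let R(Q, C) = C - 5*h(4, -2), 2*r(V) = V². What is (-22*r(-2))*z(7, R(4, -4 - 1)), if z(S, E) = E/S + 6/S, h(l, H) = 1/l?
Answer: 11/7 ≈ 1.5714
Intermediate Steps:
r(V) = V²/2
R(Q, C) = -5/4 + C (R(Q, C) = C - 5/4 = -5/4 + C)
z(S, E) = 6/S + E/S
(-22*r(-2))*z(7, R(4, -4 - 1)) = (-11*(-2)²)*((6 + (-5/4 + (-4 - 1)))/7) = (-11*4)*((6 + (-5/4 - 5))/7) = (-22*2)*((6 - 25/4)/7) = -44*(-1)/(7*4) = -44*(-1/28) = 11/7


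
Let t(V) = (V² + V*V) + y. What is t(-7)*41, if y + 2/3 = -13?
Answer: 10373/3 ≈ 3457.7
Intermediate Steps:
y = -41/3 (y = -⅔ - 13 = -41/3 ≈ -13.667)
t(V) = -41/3 + 2*V² (t(V) = (V² + V*V) - 41/3 = (V² + V²) - 41/3 = 2*V² - 41/3 = -41/3 + 2*V²)
t(-7)*41 = (-41/3 + 2*(-7)²)*41 = (-41/3 + 2*49)*41 = (-41/3 + 98)*41 = (253/3)*41 = 10373/3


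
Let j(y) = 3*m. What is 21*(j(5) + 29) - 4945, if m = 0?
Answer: -4336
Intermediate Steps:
j(y) = 0 (j(y) = 3*0 = 0)
21*(j(5) + 29) - 4945 = 21*(0 + 29) - 4945 = 21*29 - 4945 = 609 - 4945 = -4336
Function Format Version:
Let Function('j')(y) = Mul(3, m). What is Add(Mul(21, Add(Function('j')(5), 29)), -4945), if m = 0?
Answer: -4336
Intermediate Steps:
Function('j')(y) = 0 (Function('j')(y) = Mul(3, 0) = 0)
Add(Mul(21, Add(Function('j')(5), 29)), -4945) = Add(Mul(21, Add(0, 29)), -4945) = Add(Mul(21, 29), -4945) = Add(609, -4945) = -4336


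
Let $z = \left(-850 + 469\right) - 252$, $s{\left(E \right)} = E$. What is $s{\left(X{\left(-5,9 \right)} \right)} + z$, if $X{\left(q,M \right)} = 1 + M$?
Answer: $-623$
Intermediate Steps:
$z = -633$ ($z = -381 - 252 = -633$)
$s{\left(X{\left(-5,9 \right)} \right)} + z = \left(1 + 9\right) - 633 = 10 - 633 = -623$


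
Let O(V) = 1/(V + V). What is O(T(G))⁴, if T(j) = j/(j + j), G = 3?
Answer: 1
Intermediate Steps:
T(j) = ½ (T(j) = j/((2*j)) = (1/(2*j))*j = ½)
O(V) = 1/(2*V)
O(T(G))⁴ = (1/(2*(½)))⁴ = ((½)*2)⁴ = 1⁴ = 1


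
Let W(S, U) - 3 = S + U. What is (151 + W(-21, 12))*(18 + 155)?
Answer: 25085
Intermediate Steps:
W(S, U) = 3 + S + U (W(S, U) = 3 + (S + U) = 3 + S + U)
(151 + W(-21, 12))*(18 + 155) = (151 + (3 - 21 + 12))*(18 + 155) = (151 - 6)*173 = 145*173 = 25085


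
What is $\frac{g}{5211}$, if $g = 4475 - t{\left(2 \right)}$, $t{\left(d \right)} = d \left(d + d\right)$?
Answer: $\frac{1489}{1737} \approx 0.85723$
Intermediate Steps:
$t{\left(d \right)} = 2 d^{2}$ ($t{\left(d \right)} = d 2 d = 2 d^{2}$)
$g = 4467$ ($g = 4475 - 2 \cdot 2^{2} = 4475 - 2 \cdot 4 = 4475 - 8 = 4467$)
$\frac{g}{5211} = \frac{4467}{5211} = 4467 \cdot \frac{1}{5211} = \frac{1489}{1737}$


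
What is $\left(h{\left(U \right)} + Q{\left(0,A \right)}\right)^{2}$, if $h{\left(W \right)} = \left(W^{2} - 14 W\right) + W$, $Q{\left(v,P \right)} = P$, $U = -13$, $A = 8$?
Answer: $119716$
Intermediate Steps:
$h{\left(W \right)} = W^{2} - 13 W$
$\left(h{\left(U \right)} + Q{\left(0,A \right)}\right)^{2} = \left(- 13 \left(-13 - 13\right) + 8\right)^{2} = \left(\left(-13\right) \left(-26\right) + 8\right)^{2} = \left(338 + 8\right)^{2} = 346^{2} = 119716$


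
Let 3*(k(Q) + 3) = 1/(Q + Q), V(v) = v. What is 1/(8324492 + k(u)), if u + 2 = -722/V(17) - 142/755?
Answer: 3439164/28629282874361 ≈ 1.2013e-7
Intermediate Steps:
u = -573194/12835 (u = -2 + (-722/17 - 142/755) = -2 - 547524/12835 = -573194/12835 ≈ -44.659)
k(Q) = -3 + 1/(6*Q) (k(Q) = -3 + 1/(3*(Q + Q)) = -3 + 1/(3*((2*Q))) = -3 + (1/(2*Q))/3 = -3 + 1/(6*Q))
1/(8324492 + k(u)) = 1/(8324492 + (-3 + 1/(6*(-573194/12835)))) = 1/(8324492 + (-3 + (⅙)*(-12835/573194))) = 1/(8324492 + (-3 - 12835/3439164)) = 1/(8324492 - 10330327/3439164) = 1/(28629282874361/3439164) = 3439164/28629282874361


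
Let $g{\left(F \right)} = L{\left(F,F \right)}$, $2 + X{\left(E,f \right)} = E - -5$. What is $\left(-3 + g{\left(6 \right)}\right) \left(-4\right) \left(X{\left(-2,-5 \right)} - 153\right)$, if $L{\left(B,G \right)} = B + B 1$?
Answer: $5472$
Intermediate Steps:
$X{\left(E,f \right)} = 3 + E$ ($X{\left(E,f \right)} = -2 + \left(E - -5\right) = -2 + \left(E + 5\right) = -2 + \left(5 + E\right) = 3 + E$)
$L{\left(B,G \right)} = 2 B$ ($L{\left(B,G \right)} = B + B = 2 B$)
$g{\left(F \right)} = 2 F$
$\left(-3 + g{\left(6 \right)}\right) \left(-4\right) \left(X{\left(-2,-5 \right)} - 153\right) = \left(-3 + 2 \cdot 6\right) \left(-4\right) \left(\left(3 - 2\right) - 153\right) = \left(-3 + 12\right) \left(-4\right) \left(1 - 153\right) = 9 \left(-4\right) \left(-152\right) = \left(-36\right) \left(-152\right) = 5472$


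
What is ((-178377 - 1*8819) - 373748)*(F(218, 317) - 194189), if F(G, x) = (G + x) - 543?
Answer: 108933641968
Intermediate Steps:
F(G, x) = -543 + G + x
((-178377 - 1*8819) - 373748)*(F(218, 317) - 194189) = ((-178377 - 1*8819) - 373748)*((-543 + 218 + 317) - 194189) = ((-178377 - 8819) - 373748)*(-8 - 194189) = (-187196 - 373748)*(-194197) = -560944*(-194197) = 108933641968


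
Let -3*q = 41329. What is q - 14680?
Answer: -85369/3 ≈ -28456.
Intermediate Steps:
q = -41329/3 (q = -1/3*41329 = -41329/3 ≈ -13776.)
q - 14680 = -41329/3 - 14680 = -85369/3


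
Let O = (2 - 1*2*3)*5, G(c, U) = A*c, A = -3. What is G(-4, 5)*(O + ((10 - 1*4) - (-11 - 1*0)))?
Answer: -36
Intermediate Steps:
G(c, U) = -3*c
O = -20 (O = (2 - 2*3)*5 = (2 - 6)*5 = -4*5 = -20)
G(-4, 5)*(O + ((10 - 1*4) - (-11 - 1*0))) = (-3*(-4))*(-20 + ((10 - 1*4) - (-11 - 1*0))) = 12*(-20 + ((10 - 4) - (-11 + 0))) = 12*(-20 + (6 - 1*(-11))) = 12*(-20 + (6 + 11)) = 12*(-20 + 17) = 12*(-3) = -36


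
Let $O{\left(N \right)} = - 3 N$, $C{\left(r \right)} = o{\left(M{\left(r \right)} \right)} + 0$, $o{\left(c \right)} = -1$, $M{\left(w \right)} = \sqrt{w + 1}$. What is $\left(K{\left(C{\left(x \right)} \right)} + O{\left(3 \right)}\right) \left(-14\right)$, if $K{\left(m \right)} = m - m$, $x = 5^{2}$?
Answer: $126$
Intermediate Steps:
$x = 25$
$M{\left(w \right)} = \sqrt{1 + w}$
$C{\left(r \right)} = -1$ ($C{\left(r \right)} = -1 + 0 = -1$)
$K{\left(m \right)} = 0$
$\left(K{\left(C{\left(x \right)} \right)} + O{\left(3 \right)}\right) \left(-14\right) = \left(0 - 9\right) \left(-14\right) = \left(-9\right) \left(-14\right) = 126$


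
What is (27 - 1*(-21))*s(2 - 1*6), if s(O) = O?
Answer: -192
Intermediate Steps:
(27 - 1*(-21))*s(2 - 1*6) = (27 - 1*(-21))*(2 - 1*6) = (27 + 21)*(2 - 6) = 48*(-4) = -192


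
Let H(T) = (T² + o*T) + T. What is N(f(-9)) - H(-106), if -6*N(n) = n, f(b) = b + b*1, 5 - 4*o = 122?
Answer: -28455/2 ≈ -14228.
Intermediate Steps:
o = -117/4 (o = 5/4 - ¼*122 = 5/4 - 61/2 = -117/4 ≈ -29.250)
f(b) = 2*b (f(b) = b + b = 2*b)
N(n) = -n/6
H(T) = T² - 113*T/4 (H(T) = (T² - 117*T/4) + T = T² - 113*T/4)
N(f(-9)) - H(-106) = -(-9)/3 - (-106)*(-113 + 4*(-106))/4 = -⅙*(-18) - (-106)*(-113 - 424)/4 = 3 - (-106)*(-537)/4 = 3 - 1*28461/2 = 3 - 28461/2 = -28455/2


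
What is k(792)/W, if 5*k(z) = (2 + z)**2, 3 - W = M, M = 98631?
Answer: -157609/123285 ≈ -1.2784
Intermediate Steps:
W = -98628 (W = 3 - 1*98631 = 3 - 98631 = -98628)
k(z) = (2 + z)**2/5
k(792)/W = ((2 + 792)**2/5)/(-98628) = ((1/5)*794**2)*(-1/98628) = ((1/5)*630436)*(-1/98628) = (630436/5)*(-1/98628) = -157609/123285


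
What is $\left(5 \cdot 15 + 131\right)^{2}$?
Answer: $42436$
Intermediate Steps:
$\left(5 \cdot 15 + 131\right)^{2} = \left(75 + 131\right)^{2} = 206^{2} = 42436$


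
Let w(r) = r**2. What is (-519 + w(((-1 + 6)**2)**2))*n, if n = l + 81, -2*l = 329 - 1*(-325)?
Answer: -95966076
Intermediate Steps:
l = -327 (l = -(329 - 1*(-325))/2 = -(329 + 325)/2 = -1/2*654 = -327)
n = -246 (n = -327 + 81 = -246)
(-519 + w(((-1 + 6)**2)**2))*n = (-519 + (((-1 + 6)**2)**2)**2)*(-246) = (-519 + ((5**2)**2)**2)*(-246) = (-519 + (25**2)**2)*(-246) = (-519 + 625**2)*(-246) = (-519 + 390625)*(-246) = 390106*(-246) = -95966076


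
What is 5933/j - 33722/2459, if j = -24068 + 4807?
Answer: -39065217/2786047 ≈ -14.022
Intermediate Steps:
j = -19261
5933/j - 33722/2459 = 5933/(-19261) - 33722/2459 = 5933*(-1/19261) - 33722*1/2459 = -349/1133 - 33722/2459 = -39065217/2786047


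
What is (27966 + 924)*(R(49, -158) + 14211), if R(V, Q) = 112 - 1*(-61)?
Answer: 415553760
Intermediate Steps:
R(V, Q) = 173 (R(V, Q) = 112 + 61 = 173)
(27966 + 924)*(R(49, -158) + 14211) = (27966 + 924)*(173 + 14211) = 28890*14384 = 415553760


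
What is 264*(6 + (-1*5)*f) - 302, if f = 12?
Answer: -14558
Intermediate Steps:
264*(6 + (-1*5)*f) - 302 = 264*(6 - 1*5*12) - 302 = 264*(6 - 5*12) - 302 = 264*(6 - 60) - 302 = 264*(-54) - 302 = -14256 - 302 = -14558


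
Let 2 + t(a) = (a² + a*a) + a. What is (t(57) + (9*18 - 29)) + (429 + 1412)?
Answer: 8527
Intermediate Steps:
t(a) = -2 + a + 2*a² (t(a) = -2 + ((a² + a*a) + a) = -2 + ((a² + a²) + a) = -2 + (2*a² + a) = -2 + (a + 2*a²) = -2 + a + 2*a²)
(t(57) + (9*18 - 29)) + (429 + 1412) = ((-2 + 57 + 2*57²) + (9*18 - 29)) + (429 + 1412) = ((-2 + 57 + 2*3249) + (162 - 29)) + 1841 = ((-2 + 57 + 6498) + 133) + 1841 = (6553 + 133) + 1841 = 6686 + 1841 = 8527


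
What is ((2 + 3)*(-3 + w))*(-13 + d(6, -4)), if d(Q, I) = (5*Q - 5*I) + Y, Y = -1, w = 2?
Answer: -180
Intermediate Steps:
d(Q, I) = -1 - 5*I + 5*Q (d(Q, I) = (5*Q - 5*I) - 1 = (-5*I + 5*Q) - 1 = -1 - 5*I + 5*Q)
((2 + 3)*(-3 + w))*(-13 + d(6, -4)) = ((2 + 3)*(-3 + 2))*(-13 + (-1 - 5*(-4) + 5*6)) = (5*(-1))*(-13 + (-1 + 20 + 30)) = -5*(-13 + 49) = -5*36 = -180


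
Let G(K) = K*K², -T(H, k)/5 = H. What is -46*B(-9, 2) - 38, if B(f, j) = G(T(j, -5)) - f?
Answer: 45548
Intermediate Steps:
T(H, k) = -5*H
G(K) = K³
B(f, j) = -f - 125*j³ (B(f, j) = (-5*j)³ - f = -125*j³ - f = -f - 125*j³)
-46*B(-9, 2) - 38 = -46*(-1*(-9) - 125*2³) - 38 = -46*(9 - 125*8) - 38 = -46*(9 - 1000) - 38 = -46*(-991) - 38 = 45586 - 38 = 45548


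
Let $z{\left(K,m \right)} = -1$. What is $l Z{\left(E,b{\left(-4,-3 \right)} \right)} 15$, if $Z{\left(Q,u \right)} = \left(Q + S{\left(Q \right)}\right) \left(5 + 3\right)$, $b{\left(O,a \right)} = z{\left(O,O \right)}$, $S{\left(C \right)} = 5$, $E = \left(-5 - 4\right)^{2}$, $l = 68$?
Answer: $701760$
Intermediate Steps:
$E = 81$ ($E = \left(-9\right)^{2} = 81$)
$b{\left(O,a \right)} = -1$
$Z{\left(Q,u \right)} = 40 + 8 Q$ ($Z{\left(Q,u \right)} = \left(Q + 5\right) \left(5 + 3\right) = \left(5 + Q\right) 8 = 40 + 8 Q$)
$l Z{\left(E,b{\left(-4,-3 \right)} \right)} 15 = 68 \left(40 + 8 \cdot 81\right) 15 = 68 \left(40 + 648\right) 15 = 68 \cdot 688 \cdot 15 = 46784 \cdot 15 = 701760$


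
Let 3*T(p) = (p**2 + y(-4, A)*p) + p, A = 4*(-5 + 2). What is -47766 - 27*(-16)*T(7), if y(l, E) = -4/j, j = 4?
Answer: -40710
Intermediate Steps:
A = -12 (A = 4*(-3) = -12)
y(l, E) = -1 (y(l, E) = -4/4 = -4*1/4 = -1)
T(p) = p**2/3 (T(p) = ((p**2 - p) + p)/3 = p**2/3)
-47766 - 27*(-16)*T(7) = -47766 - 27*(-16)*(1/3)*7**2 = -47766 - (-432)*(1/3)*49 = -47766 - (-432)*49/3 = -47766 - 1*(-7056) = -47766 + 7056 = -40710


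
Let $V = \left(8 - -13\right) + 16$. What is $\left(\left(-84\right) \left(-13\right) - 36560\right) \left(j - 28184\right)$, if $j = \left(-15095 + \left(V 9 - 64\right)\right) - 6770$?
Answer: $1765597040$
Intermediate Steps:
$V = 37$ ($V = \left(8 + 13\right) + 16 = 21 + 16 = 37$)
$j = -21596$ ($j = \left(-15095 + \left(37 \cdot 9 - 64\right)\right) - 6770 = \left(-15095 + \left(333 - 64\right)\right) - 6770 = \left(-15095 + 269\right) - 6770 = -14826 - 6770 = -21596$)
$\left(\left(-84\right) \left(-13\right) - 36560\right) \left(j - 28184\right) = \left(\left(-84\right) \left(-13\right) - 36560\right) \left(-21596 - 28184\right) = \left(1092 - 36560\right) \left(-49780\right) = \left(-35468\right) \left(-49780\right) = 1765597040$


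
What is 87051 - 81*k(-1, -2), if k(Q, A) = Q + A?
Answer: 87294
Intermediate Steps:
k(Q, A) = A + Q
87051 - 81*k(-1, -2) = 87051 - 81*(-2 - 1) = 87051 - 81*(-3) = 87051 + 243 = 87294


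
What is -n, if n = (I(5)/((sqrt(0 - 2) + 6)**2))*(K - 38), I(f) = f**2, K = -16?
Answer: 1350/(6 + I*sqrt(2))**2 ≈ 31.787 - 15.866*I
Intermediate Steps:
n = -1350/(6 + I*sqrt(2))**2 (n = (5**2/((sqrt(0 - 2) + 6)**2))*(-16 - 38) = (25/((sqrt(-2) + 6)**2))*(-54) = (25/((I*sqrt(2) + 6)**2))*(-54) = (25/((6 + I*sqrt(2))**2))*(-54) = (25/(6 + I*sqrt(2))**2)*(-54) = -1350/(6 + I*sqrt(2))**2 ≈ -31.787 + 15.866*I)
-n = -(-1350)/(6 + I*sqrt(2))**2 = 1350/(6 + I*sqrt(2))**2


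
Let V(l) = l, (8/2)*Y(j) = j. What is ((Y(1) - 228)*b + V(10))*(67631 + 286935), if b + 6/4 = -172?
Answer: 56056352751/4 ≈ 1.4014e+10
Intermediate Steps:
b = -347/2 (b = -3/2 - 172 = -347/2 ≈ -173.50)
Y(j) = j/4
((Y(1) - 228)*b + V(10))*(67631 + 286935) = (((¼)*1 - 228)*(-347/2) + 10)*(67631 + 286935) = ((¼ - 228)*(-347/2) + 10)*354566 = (-911/4*(-347/2) + 10)*354566 = (316117/8 + 10)*354566 = (316197/8)*354566 = 56056352751/4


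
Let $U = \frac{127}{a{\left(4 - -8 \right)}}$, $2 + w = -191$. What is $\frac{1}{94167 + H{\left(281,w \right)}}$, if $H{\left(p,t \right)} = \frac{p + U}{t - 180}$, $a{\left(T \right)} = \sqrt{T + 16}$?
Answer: $\frac{366835160440}{34543490197426671} + \frac{94742 \sqrt{7}}{34543490197426671} \approx 1.062 \cdot 10^{-5}$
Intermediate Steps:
$a{\left(T \right)} = \sqrt{16 + T}$
$w = -193$ ($w = -2 - 191 = -193$)
$U = \frac{127 \sqrt{7}}{14}$ ($U = \frac{127}{\sqrt{16 + \left(4 - -8\right)}} = \frac{127}{\sqrt{16 + \left(4 + 8\right)}} = \frac{127}{\sqrt{16 + 12}} = \frac{127}{\sqrt{28}} = \frac{127}{2 \sqrt{7}} = 127 \frac{\sqrt{7}}{14} = \frac{127 \sqrt{7}}{14} \approx 24.001$)
$H{\left(p,t \right)} = \frac{p + \frac{127 \sqrt{7}}{14}}{-180 + t}$ ($H{\left(p,t \right)} = \frac{p + \frac{127 \sqrt{7}}{14}}{t - 180} = \frac{p + \frac{127 \sqrt{7}}{14}}{-180 + t}$)
$\frac{1}{94167 + H{\left(281,w \right)}} = \frac{1}{94167 + \frac{281 + \frac{127 \sqrt{7}}{14}}{-180 - 193}} = \frac{1}{94167 + \frac{281 + \frac{127 \sqrt{7}}{14}}{-373}} = \frac{1}{94167 - \frac{281 + \frac{127 \sqrt{7}}{14}}{373}} = \frac{1}{94167 - \left(\frac{281}{373} + \frac{127 \sqrt{7}}{5222}\right)} = \frac{1}{\frac{35124010}{373} - \frac{127 \sqrt{7}}{5222}}$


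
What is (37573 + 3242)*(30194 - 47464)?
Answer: -704875050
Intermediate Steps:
(37573 + 3242)*(30194 - 47464) = 40815*(-17270) = -704875050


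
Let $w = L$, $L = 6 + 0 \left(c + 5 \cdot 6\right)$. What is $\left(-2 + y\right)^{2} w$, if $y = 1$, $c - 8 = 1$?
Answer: $6$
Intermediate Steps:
$c = 9$ ($c = 8 + 1 = 9$)
$L = 6$ ($L = 6 + 0 \left(9 + 5 \cdot 6\right) = 6 + 0 \left(9 + 30\right) = 6 + 0 \cdot 39 = 6 + 0 = 6$)
$w = 6$
$\left(-2 + y\right)^{2} w = \left(-2 + 1\right)^{2} \cdot 6 = \left(-1\right)^{2} \cdot 6 = 1 \cdot 6 = 6$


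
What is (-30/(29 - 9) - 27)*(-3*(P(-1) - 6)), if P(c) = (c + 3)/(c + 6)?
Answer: -2394/5 ≈ -478.80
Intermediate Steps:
P(c) = (3 + c)/(6 + c)
(-30/(29 - 9) - 27)*(-3*(P(-1) - 6)) = (-30/(29 - 9) - 27)*(-3*((3 - 1)/(6 - 1) - 6)) = (-30/20 - 27)*(-3*(2/5 - 6)) = (-30*1/20 - 27)*(-3*((⅕)*2 - 6)) = (-3/2 - 27)*(-3*(⅖ - 6)) = -(-171)*(-28)/(2*5) = -57/2*84/5 = -2394/5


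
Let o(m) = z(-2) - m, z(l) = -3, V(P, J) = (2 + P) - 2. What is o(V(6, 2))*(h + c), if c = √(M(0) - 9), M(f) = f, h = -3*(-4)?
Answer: -108 - 27*I ≈ -108.0 - 27.0*I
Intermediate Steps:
V(P, J) = P
h = 12
o(m) = -3 - m
c = 3*I (c = √(0 - 9) = √(-9) = 3*I ≈ 3.0*I)
o(V(6, 2))*(h + c) = (-3 - 1*6)*(12 + 3*I) = (-3 - 6)*(12 + 3*I) = -9*(12 + 3*I) = -108 - 27*I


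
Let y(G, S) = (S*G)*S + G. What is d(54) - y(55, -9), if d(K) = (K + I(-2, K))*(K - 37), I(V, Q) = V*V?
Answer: -3524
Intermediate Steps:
I(V, Q) = V²
d(K) = (-37 + K)*(4 + K) (d(K) = (K + (-2)²)*(K - 37) = (K + 4)*(-37 + K) = (4 + K)*(-37 + K) = (-37 + K)*(4 + K))
y(G, S) = G + G*S² (y(G, S) = (G*S)*S + G = G*S² + G = G + G*S²)
d(54) - y(55, -9) = (-148 + 54² - 33*54) - 55*(1 + (-9)²) = (-148 + 2916 - 1782) - 55*(1 + 81) = 986 - 55*82 = 986 - 1*4510 = 986 - 4510 = -3524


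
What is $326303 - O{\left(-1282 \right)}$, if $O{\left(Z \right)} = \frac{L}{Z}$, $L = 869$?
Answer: $\frac{418321315}{1282} \approx 3.263 \cdot 10^{5}$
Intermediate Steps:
$O{\left(Z \right)} = \frac{869}{Z}$
$326303 - O{\left(-1282 \right)} = 326303 - \frac{869}{-1282} = 326303 - 869 \left(- \frac{1}{1282}\right) = 326303 - - \frac{869}{1282} = 326303 + \frac{869}{1282} = \frac{418321315}{1282}$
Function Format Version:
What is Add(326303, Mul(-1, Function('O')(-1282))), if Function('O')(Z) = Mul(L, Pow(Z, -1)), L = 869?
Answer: Rational(418321315, 1282) ≈ 3.2630e+5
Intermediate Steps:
Function('O')(Z) = Mul(869, Pow(Z, -1))
Add(326303, Mul(-1, Function('O')(-1282))) = Add(326303, Mul(-1, Mul(869, Pow(-1282, -1)))) = Add(326303, Mul(-1, Mul(869, Rational(-1, 1282)))) = Add(326303, Mul(-1, Rational(-869, 1282))) = Add(326303, Rational(869, 1282)) = Rational(418321315, 1282)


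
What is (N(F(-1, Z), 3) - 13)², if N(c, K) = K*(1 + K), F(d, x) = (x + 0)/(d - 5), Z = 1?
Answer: 1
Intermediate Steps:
F(d, x) = x/(-5 + d)
(N(F(-1, Z), 3) - 13)² = (3*(1 + 3) - 13)² = (3*4 - 13)² = (12 - 13)² = (-1)² = 1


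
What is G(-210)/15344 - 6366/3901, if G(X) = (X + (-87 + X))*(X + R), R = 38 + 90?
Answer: 32250135/29928472 ≈ 1.0776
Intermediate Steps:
R = 128
G(X) = (-87 + 2*X)*(128 + X) (G(X) = (X + (-87 + X))*(X + 128) = (-87 + 2*X)*(128 + X))
G(-210)/15344 - 6366/3901 = (-11136 + 2*(-210)² + 169*(-210))/15344 - 6366/3901 = (-11136 + 2*44100 - 35490)*(1/15344) - 6366*1/3901 = (-11136 + 88200 - 35490)*(1/15344) - 6366/3901 = 41574*(1/15344) - 6366/3901 = 20787/7672 - 6366/3901 = 32250135/29928472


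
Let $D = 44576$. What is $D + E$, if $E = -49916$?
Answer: $-5340$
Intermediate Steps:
$D + E = 44576 - 49916 = -5340$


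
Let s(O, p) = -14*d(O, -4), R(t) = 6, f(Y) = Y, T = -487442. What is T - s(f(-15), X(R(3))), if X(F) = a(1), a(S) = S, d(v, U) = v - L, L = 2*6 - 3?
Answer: -487778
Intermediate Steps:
L = 9 (L = 12 - 3 = 9)
d(v, U) = -9 + v (d(v, U) = v - 1*9 = v - 9 = -9 + v)
X(F) = 1
s(O, p) = 126 - 14*O (s(O, p) = -14*(-9 + O) = 126 - 14*O)
T - s(f(-15), X(R(3))) = -487442 - (126 - 14*(-15)) = -487442 - (126 + 210) = -487442 - 1*336 = -487442 - 336 = -487778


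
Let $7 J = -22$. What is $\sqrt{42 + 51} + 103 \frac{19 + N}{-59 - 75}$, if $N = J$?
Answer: $- \frac{11433}{938} + \sqrt{93} \approx -2.545$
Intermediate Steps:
$J = - \frac{22}{7}$ ($J = \frac{1}{7} \left(-22\right) = - \frac{22}{7} \approx -3.1429$)
$N = - \frac{22}{7} \approx -3.1429$
$\sqrt{42 + 51} + 103 \frac{19 + N}{-59 - 75} = \sqrt{42 + 51} + 103 \frac{19 - \frac{22}{7}}{-59 - 75} = \sqrt{93} + 103 \frac{111}{7 \left(-134\right)} = \sqrt{93} + 103 \cdot \frac{111}{7} \left(- \frac{1}{134}\right) = \sqrt{93} + 103 \left(- \frac{111}{938}\right) = \sqrt{93} - \frac{11433}{938} = - \frac{11433}{938} + \sqrt{93}$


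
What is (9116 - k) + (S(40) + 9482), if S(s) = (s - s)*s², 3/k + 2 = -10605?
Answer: 197268989/10607 ≈ 18598.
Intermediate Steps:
k = -3/10607 (k = 3/(-2 - 10605) = 3/(-10607) = 3*(-1/10607) = -3/10607 ≈ -0.00028283)
S(s) = 0 (S(s) = 0*s² = 0)
(9116 - k) + (S(40) + 9482) = (9116 - 1*(-3/10607)) + (0 + 9482) = (9116 + 3/10607) + 9482 = 96693415/10607 + 9482 = 197268989/10607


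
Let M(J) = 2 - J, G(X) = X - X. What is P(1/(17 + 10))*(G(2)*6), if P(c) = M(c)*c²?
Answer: 0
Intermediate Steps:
G(X) = 0
P(c) = c²*(2 - c) (P(c) = (2 - c)*c² = c²*(2 - c))
P(1/(17 + 10))*(G(2)*6) = ((1/(17 + 10))²*(2 - 1/(17 + 10)))*(0*6) = ((1/27)²*(2 - 1/27))*0 = ((1/27)²*(2 - 1*1/27))*0 = ((2 - 1/27)/729)*0 = ((1/729)*(53/27))*0 = (53/19683)*0 = 0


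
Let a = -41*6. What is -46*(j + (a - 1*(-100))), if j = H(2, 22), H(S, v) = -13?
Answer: 7314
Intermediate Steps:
a = -246
j = -13
-46*(j + (a - 1*(-100))) = -46*(-13 + (-246 - 1*(-100))) = -46*(-13 + (-246 + 100)) = -46*(-13 - 146) = -46*(-159) = 7314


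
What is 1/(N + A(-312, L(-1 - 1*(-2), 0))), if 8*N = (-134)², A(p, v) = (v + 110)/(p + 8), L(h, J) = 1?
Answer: 304/682217 ≈ 0.00044561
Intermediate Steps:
A(p, v) = (110 + v)/(8 + p)
N = 4489/2 (N = (⅛)*(-134)² = (⅛)*17956 = 4489/2 ≈ 2244.5)
1/(N + A(-312, L(-1 - 1*(-2), 0))) = 1/(4489/2 + (110 + 1)/(8 - 312)) = 1/(4489/2 + 111/(-304)) = 1/(4489/2 - 1/304*111) = 1/(4489/2 - 111/304) = 1/(682217/304) = 304/682217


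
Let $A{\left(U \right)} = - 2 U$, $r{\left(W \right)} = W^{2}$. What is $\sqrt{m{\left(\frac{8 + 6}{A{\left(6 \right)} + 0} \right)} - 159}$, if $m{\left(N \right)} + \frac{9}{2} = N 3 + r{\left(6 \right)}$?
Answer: $i \sqrt{131} \approx 11.446 i$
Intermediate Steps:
$m{\left(N \right)} = \frac{63}{2} + 3 N$ ($m{\left(N \right)} = - \frac{9}{2} + \left(N 3 + 6^{2}\right) = - \frac{9}{2} + \left(3 N + 36\right) = - \frac{9}{2} + \left(36 + 3 N\right) = \frac{63}{2} + 3 N$)
$\sqrt{m{\left(\frac{8 + 6}{A{\left(6 \right)} + 0} \right)} - 159} = \sqrt{\left(\frac{63}{2} + 3 \frac{8 + 6}{\left(-2\right) 6 + 0}\right) - 159} = \sqrt{\left(\frac{63}{2} + 3 \frac{14}{-12 + 0}\right) - 159} = \sqrt{\left(\frac{63}{2} + 3 \frac{14}{-12}\right) - 159} = \sqrt{\left(\frac{63}{2} + 3 \cdot 14 \left(- \frac{1}{12}\right)\right) - 159} = \sqrt{\left(\frac{63}{2} + 3 \left(- \frac{7}{6}\right)\right) - 159} = \sqrt{\left(\frac{63}{2} - \frac{7}{2}\right) - 159} = \sqrt{28 - 159} = \sqrt{-131} = i \sqrt{131}$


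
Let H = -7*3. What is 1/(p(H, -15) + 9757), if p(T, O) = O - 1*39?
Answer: 1/9703 ≈ 0.00010306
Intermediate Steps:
H = -21
p(T, O) = -39 + O (p(T, O) = O - 39 = -39 + O)
1/(p(H, -15) + 9757) = 1/((-39 - 15) + 9757) = 1/(-54 + 9757) = 1/9703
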